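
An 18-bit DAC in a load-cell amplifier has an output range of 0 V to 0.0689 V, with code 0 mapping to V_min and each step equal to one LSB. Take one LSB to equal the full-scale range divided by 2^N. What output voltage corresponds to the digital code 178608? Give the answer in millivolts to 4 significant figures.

46.94 mV

Range is 0.0689 V. LSB = 0.0689 V / 2^18.
V_out = V_min + code × LSB = 0 V + 178608 × 0.0689 V / 262144
      = 0 V + 0.0469440 V = 0.0469440 V.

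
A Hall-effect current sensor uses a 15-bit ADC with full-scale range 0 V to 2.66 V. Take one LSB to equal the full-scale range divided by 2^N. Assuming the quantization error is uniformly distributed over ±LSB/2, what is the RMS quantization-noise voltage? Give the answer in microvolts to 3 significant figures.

Span = 2.66 V.
Step size = 2.66/32768 V = 81.177 µV.
RMS of a uniform error over width LSB is LSB/√12 = 23.4 µV.

23.4 µV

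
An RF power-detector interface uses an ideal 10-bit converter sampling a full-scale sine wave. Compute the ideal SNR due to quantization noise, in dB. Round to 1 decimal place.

For an ideal N-bit converter with full-scale sine input, SNR = 6.02 N + 1.76 dB. SNR = 6.02 × 10 + 1.76 = 60.20 + 1.76 = 61.96 dB.

62.0 dB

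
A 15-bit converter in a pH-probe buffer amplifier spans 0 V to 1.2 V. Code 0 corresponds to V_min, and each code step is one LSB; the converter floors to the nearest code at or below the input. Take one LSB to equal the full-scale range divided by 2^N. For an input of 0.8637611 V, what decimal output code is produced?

23586

Span = 1.2 V. LSB = 1.2 V / 2^15 ≈ 36.62 µV.
V_in − V_min = 0.8637611 − (0) = 0.8637611 V.
Divide by LSB: 0.8637611 × 32768/1.2 = 23586.4364.
Truncating gives code 23586.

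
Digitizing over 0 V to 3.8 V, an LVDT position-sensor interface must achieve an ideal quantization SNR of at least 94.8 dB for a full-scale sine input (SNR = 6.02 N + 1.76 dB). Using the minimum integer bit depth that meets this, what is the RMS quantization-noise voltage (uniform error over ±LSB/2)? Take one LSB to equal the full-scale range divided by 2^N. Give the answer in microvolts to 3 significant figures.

16.7 µV

V_FS = 3.8 V.
Solving 6.02 N ≥ 94.8 − 1.76: N ≥ 15.455. Round up → N = 16.
Step size = 3.8/65536 V = 57.983 µV.
RMS noise = LSB/√12 = 16.7 µV.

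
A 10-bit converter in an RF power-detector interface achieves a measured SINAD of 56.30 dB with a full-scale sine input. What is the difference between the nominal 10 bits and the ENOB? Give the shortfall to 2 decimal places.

0.94 bits

Effective bits = (56.30 − 1.76)/6.02 = 9.0598.
10 − 9.0598 = 0.94 bits below nominal.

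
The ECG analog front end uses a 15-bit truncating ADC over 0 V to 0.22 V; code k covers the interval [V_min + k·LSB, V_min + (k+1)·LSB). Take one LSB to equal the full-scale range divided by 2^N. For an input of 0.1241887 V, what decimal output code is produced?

Range is 0.22 V. LSB = 0.22 V / 2^15 ≈ 6.714 µV.
code = ⌊(V_in − V_min)/LSB⌋ = ⌊(V_in − V_min) × 2^15 / range⌋
     = ⌊(0.1241887 − (0)) × 32768 / 0.22⌋ = ⌊0.1241887 × 32768/0.22⌋
     = ⌊18497.342⌋ = 18497.

18497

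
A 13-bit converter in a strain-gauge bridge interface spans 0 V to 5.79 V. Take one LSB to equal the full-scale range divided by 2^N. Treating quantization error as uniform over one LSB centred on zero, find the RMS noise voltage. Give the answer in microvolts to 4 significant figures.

Full-scale range = 5.79 V.
LSB = 5.79 V / 2^13 = 0.706787 mV.
RMS of a uniform error over width LSB is LSB/√12 = 204.0 µV.

204.0 µV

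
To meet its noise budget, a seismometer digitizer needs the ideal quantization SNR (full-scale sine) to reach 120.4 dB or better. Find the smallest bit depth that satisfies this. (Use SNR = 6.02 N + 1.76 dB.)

20 bits

6.02 N + 1.76 ≥ 120.4 gives N ≥ 19.708, so the minimum integer is 20.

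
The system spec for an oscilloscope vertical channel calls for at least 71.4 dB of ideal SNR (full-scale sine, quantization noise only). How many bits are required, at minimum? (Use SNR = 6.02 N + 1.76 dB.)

12 bits

N ≥ (71.4 − 1.76)/6.02 = 11.568 → N_min = 12.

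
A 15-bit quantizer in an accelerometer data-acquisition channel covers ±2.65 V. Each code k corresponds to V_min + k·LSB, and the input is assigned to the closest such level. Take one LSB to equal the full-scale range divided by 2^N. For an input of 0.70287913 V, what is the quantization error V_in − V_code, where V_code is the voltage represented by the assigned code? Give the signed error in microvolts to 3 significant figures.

−56.7 µV

Span: 2.65 V − (-2.65 V) = 5.3 V. LSB = 5.3 V / 2^15 ≈ 161.7 µV.
(0.70287913 − (-2.65)) / LSB = 3.35287913 × 32768/5.3 = 20729.6497. Nearest integer: k = 20730.
Reconstructed level: -2.65 + 20730 × 5.3/32768 V = 0.70293579102 V.
V_in − V_code = 0.70287913 − (0.70293579102) = −56.7 µV.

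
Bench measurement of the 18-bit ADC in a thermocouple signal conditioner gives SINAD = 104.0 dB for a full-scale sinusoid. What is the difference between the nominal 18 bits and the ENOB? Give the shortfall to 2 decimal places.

Effective bits = (104.0 − 1.76)/6.02 = 16.9834.
18 − 16.9834 = 1.02 bits below nominal.

1.02 bits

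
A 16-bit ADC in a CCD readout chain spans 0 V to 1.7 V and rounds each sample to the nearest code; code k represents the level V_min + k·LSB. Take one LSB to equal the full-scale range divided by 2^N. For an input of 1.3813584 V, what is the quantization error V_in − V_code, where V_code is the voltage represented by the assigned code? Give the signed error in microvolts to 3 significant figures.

+4.64 µV

Full-scale range = 1.7 V. LSB = 1.7 V / 2^16 ≈ 25.94 µV.
(V_in − V_min)/LSB = (1.3813584 − (0)) × 65536/1.7 = 53252.1789 → nearest code k = 53252.
V_code = V_min + k × range/2^16 = 0 + 53252 × 1.7/65536 = 1.3813537598 V.
e = 1.3813584 − (1.3813537598) = +4.64 µV.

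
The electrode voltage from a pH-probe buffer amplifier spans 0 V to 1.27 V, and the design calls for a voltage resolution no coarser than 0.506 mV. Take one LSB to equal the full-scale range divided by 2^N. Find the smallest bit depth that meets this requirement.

12 bits

Span = 1.27 V.
Need 2^N ≥ 1.27 V / 0.506 mV = 2510 → N_min = 12.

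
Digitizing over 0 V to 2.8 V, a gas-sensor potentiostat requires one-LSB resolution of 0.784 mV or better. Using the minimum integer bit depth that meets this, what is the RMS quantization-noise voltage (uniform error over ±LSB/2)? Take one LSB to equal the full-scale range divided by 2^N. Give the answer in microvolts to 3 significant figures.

197 µV

Range is 2.8 V.
Levels needed ≥ 2.8/0.784 mV = 3571. 2^12 = 4096 suffices, so N_min = 12.
One LSB is 2.8 V / 4096 = 0.68359 mV.
V_rms = LSB/√12 = 197 µV.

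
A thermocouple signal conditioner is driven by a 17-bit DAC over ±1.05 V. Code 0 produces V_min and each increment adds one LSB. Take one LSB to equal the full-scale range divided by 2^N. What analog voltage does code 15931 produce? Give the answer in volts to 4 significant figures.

-0.7948 V

Range = 1.05 − (-1.05) = 2.1 V. LSB = 2.1 V / 2^17.
V_out = V_min + code × LSB = -1.05 V + 15931 × 2.1 V / 131072
      = -1.05 + 0.255242 = -0.794758 V.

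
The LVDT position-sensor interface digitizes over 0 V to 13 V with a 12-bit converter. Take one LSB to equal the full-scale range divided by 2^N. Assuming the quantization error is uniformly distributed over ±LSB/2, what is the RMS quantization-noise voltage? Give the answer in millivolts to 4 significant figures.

Full-scale range = 13 V.
LSB = 13 V / 2^12 = 3.17383 mV.
RMS of a uniform error over width LSB is LSB/√12 = 0.9162 mV.

0.9162 mV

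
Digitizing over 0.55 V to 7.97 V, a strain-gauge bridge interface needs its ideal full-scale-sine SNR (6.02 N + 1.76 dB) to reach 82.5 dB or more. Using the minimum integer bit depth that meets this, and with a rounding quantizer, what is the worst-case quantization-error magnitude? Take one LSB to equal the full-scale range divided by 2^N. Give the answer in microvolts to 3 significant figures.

226 µV

Range = 7.97 − (0.55) = 7.42 V.
N ≥ (82.5 − 1.76)/6.02 = 13.412 → N_min = 14.
LSB = 7.42 V / 2^14 = 452.88 µV.
|e|_max = LSB/2 = 226 µV.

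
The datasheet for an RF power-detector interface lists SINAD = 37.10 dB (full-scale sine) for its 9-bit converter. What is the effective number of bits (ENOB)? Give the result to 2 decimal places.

5.87 bits

ENOB = (SINAD − 1.76) / 6.02 = (37.10 − 1.76) / 6.02 = 35.34 / 6.02 = 5.8704.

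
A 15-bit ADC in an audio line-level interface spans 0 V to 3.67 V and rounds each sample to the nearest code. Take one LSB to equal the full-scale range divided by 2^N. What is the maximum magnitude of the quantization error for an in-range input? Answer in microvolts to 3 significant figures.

V_FS = 3.67 V.
LSB = 3.67 V ÷ 2^15 = 3.67/32768 V = 112.00 µV.
A rounding quantizer has |error| ≤ LSB/2 = 56.0 µV.

56.0 µV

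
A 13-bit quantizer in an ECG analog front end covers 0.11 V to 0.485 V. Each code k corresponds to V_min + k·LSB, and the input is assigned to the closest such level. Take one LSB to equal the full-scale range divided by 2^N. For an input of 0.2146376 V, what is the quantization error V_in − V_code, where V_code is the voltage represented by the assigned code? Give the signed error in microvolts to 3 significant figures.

Range = 0.485 − (0.11) = 0.375 V. LSB = 0.375 V / 2^13 ≈ 45.78 µV.
(0.2146376 − (0.11)) / LSB = 0.1046376 × 8192/0.375 = 2285.8433. Nearest integer: k = 2286.
V_code = V_min + k × range/2^13 = 0.11 + 2286 × 0.375/8192 = 0.2146447754 V.
V_in − V_code = 0.2146376 − (0.2146447754) = −7.18 µV.

−7.18 µV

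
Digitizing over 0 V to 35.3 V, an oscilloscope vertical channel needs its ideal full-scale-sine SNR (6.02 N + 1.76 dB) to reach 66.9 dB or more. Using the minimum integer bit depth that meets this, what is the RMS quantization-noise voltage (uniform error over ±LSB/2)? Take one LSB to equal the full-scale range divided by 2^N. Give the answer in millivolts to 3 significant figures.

Full-scale range = 35.3 V.
N ≥ (66.9 − 1.76)/6.02 = 10.821 → N_min = 11.
Step size = 35.3/2048 V = 17.236 mV.
V_rms = LSB/√12 = 4.98 mV.

4.98 mV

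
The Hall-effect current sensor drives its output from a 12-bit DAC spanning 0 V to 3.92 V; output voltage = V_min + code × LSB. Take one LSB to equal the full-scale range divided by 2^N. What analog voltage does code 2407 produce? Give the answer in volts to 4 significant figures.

Range is 3.92 V. LSB = 3.92 V / 2^12.
V_out = 0 + 2407 × (3.92/4096) V
      = 0 + 2.30357 = 2.30357 V.

2.304 V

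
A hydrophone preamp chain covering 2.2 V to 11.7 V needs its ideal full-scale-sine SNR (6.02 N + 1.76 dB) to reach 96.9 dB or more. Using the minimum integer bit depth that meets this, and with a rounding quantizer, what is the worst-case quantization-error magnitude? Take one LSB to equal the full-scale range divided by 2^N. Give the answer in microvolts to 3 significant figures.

Range = 11.7 − (2.2) = 9.5 V.
Required N = ⌈(96.9 − 1.76)/6.02⌉ = ⌈15.804⌉ = 16.
One LSB is 9.5 V / 65536 = 144.96 µV.
Half an LSB is 72.5 µV.

72.5 µV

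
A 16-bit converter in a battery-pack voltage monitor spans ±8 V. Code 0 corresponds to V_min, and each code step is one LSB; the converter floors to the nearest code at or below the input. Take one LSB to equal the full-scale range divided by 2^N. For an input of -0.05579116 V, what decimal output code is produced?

32539

Full-scale range = 8 V − (-8 V) = 16 V. LSB = 16 V / 2^16 ≈ 244.1 µV.
(V_in − V_min) × 2^16/range = (-0.05579116 − (-8)) × 65536/16 = 32539.479.
Floor → code = 32539.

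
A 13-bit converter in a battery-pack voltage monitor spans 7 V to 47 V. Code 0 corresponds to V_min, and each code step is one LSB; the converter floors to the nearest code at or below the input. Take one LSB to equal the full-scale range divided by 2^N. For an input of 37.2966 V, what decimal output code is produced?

Range = 47 − (7) = 40 V. LSB = 40 V / 2^13 ≈ 4.883 mV.
code = ⌊(V_in − V_min)/LSB⌋ = ⌊(V_in − V_min) × 2^13 / range⌋
     = ⌊(37.2966 − (7)) × 8192 / 40⌋ = ⌊30.2966 × 8192/40⌋
     = ⌊6204.744⌋ = 6204.

6204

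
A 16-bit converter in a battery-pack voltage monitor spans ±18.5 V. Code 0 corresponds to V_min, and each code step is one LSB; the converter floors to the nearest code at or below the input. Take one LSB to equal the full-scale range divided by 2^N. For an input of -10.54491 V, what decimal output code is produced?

The full-scale span is 18.5 − (-18.5) = 37 V. LSB = 37 V / 2^16 ≈ 0.5646 mV.
(V_in − V_min) × 2^16/range = (-10.54491 − (-18.5)) × 65536/37 = 14090.399.
Floor → code = 14090.

14090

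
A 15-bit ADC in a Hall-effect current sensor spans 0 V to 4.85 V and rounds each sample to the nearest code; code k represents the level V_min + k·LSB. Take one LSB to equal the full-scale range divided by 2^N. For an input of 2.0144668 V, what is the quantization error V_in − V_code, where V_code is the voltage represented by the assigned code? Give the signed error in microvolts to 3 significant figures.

+47.2 µV

Full-scale range = 4.85 V. LSB = 4.85 V / 2^15 ≈ 148.0 µV.
Position in LSBs: (2.0144668 − (0)) × 32768/4.85 = 13610.3192; rounding gives k = 13610.
Reconstructed level: 0 + 13610 × 4.85/32768 V = 2.0144195557 V.
Error = V_in − V_code = 2.0144668 − (2.0144195557) = +47.2 µV.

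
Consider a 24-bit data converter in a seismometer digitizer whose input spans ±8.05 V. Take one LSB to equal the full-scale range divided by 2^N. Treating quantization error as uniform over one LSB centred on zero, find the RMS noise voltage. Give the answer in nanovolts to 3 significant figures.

Range = 8.05 − (-8.05) = 16.1 V.
LSB = 16.1 V ÷ 2^24 = 16.1/16777216 V = 0.95963 µV.
σ_q = LSB/√12 = 0.95963 µV/3.4641 = 277 nV.

277 nV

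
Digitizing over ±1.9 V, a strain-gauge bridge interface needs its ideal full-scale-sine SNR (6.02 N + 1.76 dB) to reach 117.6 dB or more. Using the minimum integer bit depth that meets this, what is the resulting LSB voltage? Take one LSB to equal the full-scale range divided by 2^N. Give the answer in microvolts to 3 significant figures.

Full-scale range = 1.9 V − (-1.9 V) = 3.8 V.
6.02 N + 1.76 ≥ 117.6 gives N ≥ 19.243, so the minimum integer is 20.
One LSB is 3.8 V / 1048576 = 3.62 µV.

3.62 µV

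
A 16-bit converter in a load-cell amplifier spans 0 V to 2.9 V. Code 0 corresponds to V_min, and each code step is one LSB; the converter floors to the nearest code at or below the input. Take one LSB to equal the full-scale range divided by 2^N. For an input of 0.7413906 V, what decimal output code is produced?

16754

V_FS = 2.9 V. LSB = 2.9 V / 2^16 ≈ 44.25 µV.
(V_in − V_min) × 2^16/range = (0.7413906 − (0)) × 65536/2.9 = 16754.405.
Floor → code = 16754.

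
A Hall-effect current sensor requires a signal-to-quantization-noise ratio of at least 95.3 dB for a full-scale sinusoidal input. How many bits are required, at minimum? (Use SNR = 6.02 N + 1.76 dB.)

16 bits

6.02 N + 1.76 ≥ 95.3 gives N ≥ 15.538, so the minimum integer is 16.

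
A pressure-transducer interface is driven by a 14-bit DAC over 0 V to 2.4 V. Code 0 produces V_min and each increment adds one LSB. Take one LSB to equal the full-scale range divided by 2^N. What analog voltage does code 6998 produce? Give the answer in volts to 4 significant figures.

1.025 V

Span = 2.4 V. LSB = 2.4 V / 2^14.
V_out = V_min + code × LSB = 0 V + 6998 × 2.4 V / 16384
      = 0 V + 1.02510 V = 1.02510 V.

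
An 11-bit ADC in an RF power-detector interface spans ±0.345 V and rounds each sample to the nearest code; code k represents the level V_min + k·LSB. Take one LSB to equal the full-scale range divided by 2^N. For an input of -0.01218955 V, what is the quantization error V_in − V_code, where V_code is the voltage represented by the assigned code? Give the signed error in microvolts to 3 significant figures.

−60.6 µV

Full-scale range = 0.345 V − (-0.345 V) = 0.69 V. LSB = 0.69 V / 2^11 ≈ 336.9 µV.
(V_in − V_min)/LSB = (-0.01218955 − (-0.345)) × 2048/0.69 = 987.8200 → nearest code k = 988.
V_code = V_min + k × range/2^11 = -0.345 + 988 × 0.69/2048 = -0.01212890625 V.
V_in − V_code = -0.01218955 − (-0.01212890625) = −60.6 µV.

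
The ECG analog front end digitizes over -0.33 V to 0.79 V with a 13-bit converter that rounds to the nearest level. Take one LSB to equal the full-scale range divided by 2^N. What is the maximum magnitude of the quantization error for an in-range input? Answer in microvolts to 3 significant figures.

68.4 µV

The full-scale span is 0.79 − (-0.33) = 1.12 V.
LSB = 1.12 V / 2^13 = 136.72 µV.
A rounding quantizer has |error| ≤ LSB/2 = 68.4 µV.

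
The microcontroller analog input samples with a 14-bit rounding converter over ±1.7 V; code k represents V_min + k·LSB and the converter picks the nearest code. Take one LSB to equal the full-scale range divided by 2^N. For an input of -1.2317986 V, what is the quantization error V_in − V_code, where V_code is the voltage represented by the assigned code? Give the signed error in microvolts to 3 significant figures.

Range = 1.7 − (-1.7) = 3.4 V. LSB = 3.4 V / 2^14 ≈ 207.5 µV.
(V_in − V_min)/LSB = (-1.2317986 − (-1.7)) × 16384/3.4 = 2256.1799 → nearest code k = 2256.
V_code = -1.7 + (2256/16384) × 3.4 = -1.2318359375 V.
e = -1.2317986 − (-1.2318359375) = +37.3 µV.

+37.3 µV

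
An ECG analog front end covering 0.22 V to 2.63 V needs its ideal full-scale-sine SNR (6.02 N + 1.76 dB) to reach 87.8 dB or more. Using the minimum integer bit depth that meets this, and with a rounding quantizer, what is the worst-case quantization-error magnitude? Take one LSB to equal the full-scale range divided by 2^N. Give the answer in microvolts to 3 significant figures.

36.8 µV

Span: 2.63 V − (0.22 V) = 2.41 V.
6.02 N + 1.76 ≥ 87.8 gives N ≥ 14.292, so the minimum integer is 15.
LSB = 2.41 V ÷ 2^15 = 2.41/32768 V = 73.547 µV.
Half an LSB is 36.8 µV.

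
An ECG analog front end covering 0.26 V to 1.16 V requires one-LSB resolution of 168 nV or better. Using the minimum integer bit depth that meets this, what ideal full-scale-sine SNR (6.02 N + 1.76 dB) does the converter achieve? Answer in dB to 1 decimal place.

140.2 dB

Range = 1.16 − (0.26) = 0.9 V.
Need 2^N ≥ 0.9 V / 168 nV = 5.357e6 → N_min = 23.
Ideal SNR at N = 23: 6.02·23 + 1.76 = 140.2 dB.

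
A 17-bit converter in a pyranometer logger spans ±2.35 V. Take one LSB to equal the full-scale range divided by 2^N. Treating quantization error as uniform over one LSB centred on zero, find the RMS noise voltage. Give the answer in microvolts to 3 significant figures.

10.4 µV

Full-scale range = 2.35 V − (-2.35 V) = 4.7 V.
LSB = 4.7 V / 2^17 = 35.858 µV.
V_rms = LSB/√12 = 35.858 µV / √12 = 10.4 µV.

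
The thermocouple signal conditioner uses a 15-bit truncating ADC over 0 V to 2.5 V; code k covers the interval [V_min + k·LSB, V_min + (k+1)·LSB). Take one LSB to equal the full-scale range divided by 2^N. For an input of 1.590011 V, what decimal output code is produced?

Full-scale range = 2.5 V. LSB = 2.5 V / 2^15 ≈ 76.29 µV.
code = ⌊(V_in − V_min)/LSB⌋ = ⌊(V_in − V_min) × 2^15 / range⌋
     = ⌊(1.590011 − (0)) × 32768 / 2.5⌋ = ⌊1.590011 × 32768/2.5⌋
     = ⌊20840.592⌋ = 20840.

20840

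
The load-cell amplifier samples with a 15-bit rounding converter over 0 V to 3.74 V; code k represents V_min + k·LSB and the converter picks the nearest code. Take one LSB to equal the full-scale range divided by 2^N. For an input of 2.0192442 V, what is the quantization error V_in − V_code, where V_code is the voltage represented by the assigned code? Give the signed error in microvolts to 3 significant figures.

Span = 3.74 V. LSB = 3.74 V / 2^15 ≈ 114.1 µV.
(2.0192442 − (0)) / LSB = 2.0192442 × 32768/3.74 = 17691.6027. Nearest integer: k = 17692.
V_code = 0 + (17692/32768) × 3.74 = 2.0192895508 V.
e = 2.0192442 − (2.0192895508) = −45.4 µV.

−45.4 µV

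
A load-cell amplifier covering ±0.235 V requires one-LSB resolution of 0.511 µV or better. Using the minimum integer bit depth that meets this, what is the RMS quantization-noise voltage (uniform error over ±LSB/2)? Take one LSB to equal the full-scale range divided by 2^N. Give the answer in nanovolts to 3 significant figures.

129 nV

The full-scale span is 0.235 − (-0.235) = 0.47 V.
0.47 V / 0.511 µV = 919800. Since 2^19 = 524288 and 2^20 = 1048576, N = 20.
Step size = 0.47/1048576 V = 448.23 nV.
V_rms = LSB/√12 = 129 nV.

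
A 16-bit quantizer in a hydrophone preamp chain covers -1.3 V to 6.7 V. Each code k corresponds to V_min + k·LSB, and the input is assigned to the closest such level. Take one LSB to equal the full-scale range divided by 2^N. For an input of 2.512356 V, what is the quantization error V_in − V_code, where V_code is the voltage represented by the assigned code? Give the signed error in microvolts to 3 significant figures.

−21.9 µV

The full-scale span is 6.7 − (-1.3) = 8 V. LSB = 8 V / 2^16 ≈ 122.1 µV.
Position in LSBs: (2.512356 − (-1.3)) × 65536/8 = 31230.8204; rounding gives k = 31231.
V_code = -1.3 + (31231/65536) × 8 = 2.5123779297 V.
e = 2.512356 − (2.5123779297) = −21.9 µV.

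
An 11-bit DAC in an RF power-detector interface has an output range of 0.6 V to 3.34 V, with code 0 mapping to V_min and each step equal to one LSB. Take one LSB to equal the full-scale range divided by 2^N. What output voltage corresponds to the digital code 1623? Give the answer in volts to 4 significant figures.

2.771 V

Range = 3.34 − (0.6) = 2.74 V. LSB = 2.74 V / 2^11.
Output = V_min + (1623/2048) × range = 0.6 + 0.792480 × 2.74 V
      = 0.6 + 2.17140 = 2.77140 V.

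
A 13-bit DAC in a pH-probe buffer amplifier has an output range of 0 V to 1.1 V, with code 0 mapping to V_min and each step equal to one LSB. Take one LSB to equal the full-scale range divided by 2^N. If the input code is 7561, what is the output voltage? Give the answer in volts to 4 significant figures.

1.015 V

V_FS = 1.1 V. LSB = 1.1 V / 2^13.
Output = V_min + (7561/8192) × range = 0 + 0.922974 × 1.1 V
      = 0 + 1.01527 = 1.01527 V.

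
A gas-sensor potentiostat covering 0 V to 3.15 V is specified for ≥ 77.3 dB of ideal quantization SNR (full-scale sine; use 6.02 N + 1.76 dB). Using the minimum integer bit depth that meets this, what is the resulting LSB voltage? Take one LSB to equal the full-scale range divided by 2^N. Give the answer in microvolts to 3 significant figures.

V_FS = 3.15 V.
Required N = ⌈(77.3 − 1.76)/6.02⌉ = ⌈12.548⌉ = 13.
One LSB is 3.15 V / 8192 = 385 µV.

385 µV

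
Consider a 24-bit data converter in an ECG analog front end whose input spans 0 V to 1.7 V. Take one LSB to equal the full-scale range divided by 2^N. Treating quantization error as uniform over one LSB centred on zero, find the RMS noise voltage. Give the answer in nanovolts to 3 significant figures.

29.3 nV

Range is 1.7 V.
LSB = 1.7 V / 2^24 = 101.33 nV.
σ_q = LSB/√12 = 101.33 nV/3.4641 = 29.3 nV.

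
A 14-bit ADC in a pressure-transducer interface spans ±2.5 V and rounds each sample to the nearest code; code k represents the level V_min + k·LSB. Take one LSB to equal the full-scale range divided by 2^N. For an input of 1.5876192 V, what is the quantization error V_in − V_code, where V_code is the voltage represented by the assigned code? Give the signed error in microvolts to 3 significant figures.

+94.8 µV

Range = 2.5 − (-2.5) = 5 V. LSB = 5 V / 2^14 ≈ 305.2 µV.
(1.5876192 − (-2.5)) / LSB = 4.0876192 × 16384/5 = 13394.3106. Nearest integer: k = 13394.
Reconstructed level: -2.5 + 13394 × 5/16384 V = 1.5875244141 V.
Error = V_in − V_code = 1.5876192 − (1.5875244141) = +94.8 µV.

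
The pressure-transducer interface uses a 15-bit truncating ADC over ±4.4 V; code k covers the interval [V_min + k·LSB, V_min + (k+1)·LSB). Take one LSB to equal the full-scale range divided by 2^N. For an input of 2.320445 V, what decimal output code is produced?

Full-scale range = 4.4 V − (-4.4 V) = 8.8 V. LSB = 8.8 V / 2^15 ≈ 268.6 µV.
V_in − V_min = 2.320445 − (-4.4) = 6.720445 V.
Divide by LSB: 6.720445 × 32768/8.8 = 25024.4934.
Truncating gives code 25024.

25024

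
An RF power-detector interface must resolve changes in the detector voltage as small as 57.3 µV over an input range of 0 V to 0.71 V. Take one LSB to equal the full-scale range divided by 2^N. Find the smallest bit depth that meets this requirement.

14 bits

V_FS = 0.71 V.
0.71 V / 57.3 µV = 12390. Since 2^13 = 8192 and 2^14 = 16384, N = 14.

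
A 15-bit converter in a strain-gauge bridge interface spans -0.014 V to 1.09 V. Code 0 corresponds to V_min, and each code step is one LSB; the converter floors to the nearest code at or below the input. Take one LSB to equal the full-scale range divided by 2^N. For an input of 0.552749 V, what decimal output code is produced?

16821

Span: 1.09 V − (-0.014 V) = 1.104 V. LSB = 1.104 V / 2^15 ≈ 33.69 µV.
(V_in − V_min) × 2^15/range = (0.552749 − (-0.014)) × 32768/1.104 = 16821.767.
Floor → code = 16821.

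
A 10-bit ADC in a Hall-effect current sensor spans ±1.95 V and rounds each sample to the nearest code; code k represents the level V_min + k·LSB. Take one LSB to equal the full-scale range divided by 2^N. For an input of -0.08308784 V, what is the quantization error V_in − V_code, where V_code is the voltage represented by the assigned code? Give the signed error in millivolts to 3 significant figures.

+0.701 mV

The full-scale span is 1.95 − (-1.95) = 3.9 V. LSB = 3.9 V / 2^10 ≈ 3.809 mV.
Position in LSBs: (-0.08308784 − (-1.95)) × 1024/3.9 = 490.1841; rounding gives k = 490.
V_code = V_min + k × range/2^10 = -1.95 + 490 × 3.9/1024 = -0.08378906250 V.
Error = V_in − V_code = -0.08308784 − (-0.08378906250) = +0.701 mV.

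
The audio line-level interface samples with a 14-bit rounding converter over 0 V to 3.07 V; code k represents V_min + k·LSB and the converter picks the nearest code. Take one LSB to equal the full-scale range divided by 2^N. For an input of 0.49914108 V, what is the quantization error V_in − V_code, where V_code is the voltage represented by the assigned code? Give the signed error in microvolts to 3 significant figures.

−33.7 µV

V_FS = 3.07 V. LSB = 3.07 V / 2^14 ≈ 187.4 µV.
(0.49914108 − (0)) / LSB = 0.49914108 × 16384/3.07 = 2663.8200. Nearest integer: k = 2664.
Reconstructed level: 0 + 2664 × 3.07/16384 V = 0.49917480469 V.
e = 0.49914108 − (0.49917480469) = −33.7 µV.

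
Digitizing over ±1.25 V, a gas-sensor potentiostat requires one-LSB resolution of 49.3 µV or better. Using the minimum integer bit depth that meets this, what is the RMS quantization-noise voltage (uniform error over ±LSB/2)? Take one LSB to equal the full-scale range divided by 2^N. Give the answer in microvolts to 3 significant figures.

11.0 µV

Range = 1.25 − (-1.25) = 2.5 V.
Required number of levels: 2.5/49.3 µV = 50710; smallest N with 2^N ≥ that is 16.
One LSB is 2.5 V / 65536 = 38.147 µV.
V_rms = LSB/√12 = 11.0 µV.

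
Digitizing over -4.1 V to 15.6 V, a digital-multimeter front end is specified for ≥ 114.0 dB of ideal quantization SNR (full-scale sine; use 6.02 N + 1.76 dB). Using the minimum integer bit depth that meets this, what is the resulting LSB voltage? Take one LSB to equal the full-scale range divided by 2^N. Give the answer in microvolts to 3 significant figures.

37.6 µV

Range = 15.6 − (-4.1) = 19.7 V.
6.02 N + 1.76 ≥ 114.0 gives N ≥ 18.645, so the minimum integer is 19.
LSB = 19.7 V / 2^19 = 37.6 µV.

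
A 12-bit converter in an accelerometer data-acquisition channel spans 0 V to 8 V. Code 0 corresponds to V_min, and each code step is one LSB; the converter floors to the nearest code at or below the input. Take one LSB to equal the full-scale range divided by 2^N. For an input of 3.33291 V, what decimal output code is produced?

V_FS = 8 V. LSB = 8 V / 2^12 ≈ 1.953 mV.
(V_in − V_min) × 2^12/range = (3.33291 − (0)) × 4096/8 = 1706.450.
Floor → code = 1706.

1706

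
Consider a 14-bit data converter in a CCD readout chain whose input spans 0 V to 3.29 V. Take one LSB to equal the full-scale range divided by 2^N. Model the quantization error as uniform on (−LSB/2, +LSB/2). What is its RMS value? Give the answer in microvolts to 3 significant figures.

Range is 3.29 V.
One LSB is 3.29 V / 16384 = 200.81 µV.
For a uniform distribution on [−LSB/2, +LSB/2], V_rms = LSB/√12 = 200.81 µV/3.4641 = 58.0 µV.

58.0 µV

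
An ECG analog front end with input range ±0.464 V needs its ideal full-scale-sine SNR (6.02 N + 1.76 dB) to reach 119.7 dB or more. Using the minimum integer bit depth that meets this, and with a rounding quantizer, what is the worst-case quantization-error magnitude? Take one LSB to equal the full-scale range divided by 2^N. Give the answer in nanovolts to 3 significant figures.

The full-scale span is 0.464 − (-0.464) = 0.928 V.
N ≥ (119.7 − 1.76)/6.02 = 19.591 → N_min = 20.
Step size = 0.928/1048576 V = 0.88501 µV.
|e|_max = LSB/2 = 443 nV.

443 nV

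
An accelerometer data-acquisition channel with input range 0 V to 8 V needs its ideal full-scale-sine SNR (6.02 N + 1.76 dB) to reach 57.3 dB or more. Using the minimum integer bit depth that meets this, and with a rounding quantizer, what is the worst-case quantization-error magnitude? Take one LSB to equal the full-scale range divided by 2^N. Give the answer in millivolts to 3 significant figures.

3.91 mV

Range is 8 V.
N ≥ (57.3 − 1.76)/6.02 = 9.226 → N_min = 10.
Step size = 8/1024 V = 7.8125 mV.
Max error for round-to-nearest is LSB/2 = 3.91 mV.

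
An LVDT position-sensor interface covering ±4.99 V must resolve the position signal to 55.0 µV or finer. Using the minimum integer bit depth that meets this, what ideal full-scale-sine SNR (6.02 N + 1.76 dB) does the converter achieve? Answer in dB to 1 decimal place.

Range = 4.99 − (-4.99) = 9.98 V.
Need 2^N ≥ 9.98 V / 55.0 µV = 181500 → N_min = 18.
SNR = 6.02 × 18 + 1.76 = 110.12 dB.

110.1 dB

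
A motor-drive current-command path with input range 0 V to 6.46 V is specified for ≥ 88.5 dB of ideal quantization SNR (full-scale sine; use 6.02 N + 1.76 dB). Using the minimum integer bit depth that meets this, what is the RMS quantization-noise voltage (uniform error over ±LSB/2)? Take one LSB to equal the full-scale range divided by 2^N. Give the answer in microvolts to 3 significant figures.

56.9 µV

Range is 6.46 V.
Required N = ⌈(88.5 − 1.76)/6.02⌉ = ⌈14.409⌉ = 15.
LSB = 6.46 V / 2^15 = 197.14 µV.
RMS noise = LSB/√12 = 56.9 µV.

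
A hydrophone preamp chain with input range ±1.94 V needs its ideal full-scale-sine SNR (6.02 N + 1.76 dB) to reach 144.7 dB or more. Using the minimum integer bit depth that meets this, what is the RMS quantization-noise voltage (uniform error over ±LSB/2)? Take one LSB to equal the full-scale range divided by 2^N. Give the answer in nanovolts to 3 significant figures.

66.8 nV

Full-scale range = 1.94 V − (-1.94 V) = 3.88 V.
6.02 N + 1.76 ≥ 144.7 gives N ≥ 23.744, so the minimum integer is 24.
One LSB is 3.88 V / 16777216 = 231.27 nV.
RMS noise = LSB/√12 = 66.8 nV.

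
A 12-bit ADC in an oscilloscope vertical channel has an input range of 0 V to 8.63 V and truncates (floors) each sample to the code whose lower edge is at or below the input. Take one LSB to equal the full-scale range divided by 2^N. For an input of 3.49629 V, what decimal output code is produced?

1659

Range is 8.63 V. LSB = 8.63 V / 2^12 ≈ 2.107 mV.
(V_in − V_min) × 2^12/range = (3.49629 − (0)) × 4096/8.63 = 1659.421.
Floor → code = 1659.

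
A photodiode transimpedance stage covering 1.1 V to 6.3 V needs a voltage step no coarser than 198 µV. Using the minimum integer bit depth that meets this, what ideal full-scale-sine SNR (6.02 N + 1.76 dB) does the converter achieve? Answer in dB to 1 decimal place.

Range = 6.3 − (1.1) = 5.2 V.
Levels needed ≥ 5.2/198 µV = 26260. 2^15 = 32768 suffices, so N_min = 15.
SNR = 6.02 × 15 + 1.76 = 92.06 dB.

92.1 dB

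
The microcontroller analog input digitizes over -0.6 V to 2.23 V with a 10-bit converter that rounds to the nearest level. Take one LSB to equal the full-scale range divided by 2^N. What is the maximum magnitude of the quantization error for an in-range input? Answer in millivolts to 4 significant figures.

Full-scale range = 2.23 V − (-0.6 V) = 2.83 V.
LSB = 2.83 V / 2^10 = 2.76367 mV.
|e|_max = LSB/2 = 1.382 mV.

1.382 mV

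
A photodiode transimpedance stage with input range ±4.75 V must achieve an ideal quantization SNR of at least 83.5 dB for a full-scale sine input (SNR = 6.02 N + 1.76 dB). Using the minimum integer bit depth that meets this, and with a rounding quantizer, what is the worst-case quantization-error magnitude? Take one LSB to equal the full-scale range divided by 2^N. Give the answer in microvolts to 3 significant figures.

290 µV

Full-scale range = 4.75 V − (-4.75 V) = 9.5 V.
Solving 6.02 N ≥ 83.5 − 1.76: N ≥ 13.578. Round up → N = 14.
Step size = 9.5/16384 V = 0.57983 mV.
Half an LSB is 290 µV.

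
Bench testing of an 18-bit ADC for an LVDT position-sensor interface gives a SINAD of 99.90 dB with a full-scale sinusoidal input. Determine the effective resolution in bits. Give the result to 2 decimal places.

16.30 bits

ENOB = (99.90 − 1.76)/6.02 = 16.3023 bits.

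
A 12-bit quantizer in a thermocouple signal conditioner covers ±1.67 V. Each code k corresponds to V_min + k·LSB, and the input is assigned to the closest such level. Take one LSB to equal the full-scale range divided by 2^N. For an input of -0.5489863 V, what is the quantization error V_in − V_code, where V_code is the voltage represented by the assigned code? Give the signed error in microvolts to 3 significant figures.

−202 µV

Range = 1.67 − (-1.67) = 3.34 V. LSB = 3.34 V / 2^12 ≈ 0.8154 mV.
Position in LSBs: (-0.5489863 − (-1.67)) × 4096/3.34 = 1374.7521; rounding gives k = 1375.
Reconstructed level: -1.67 + 1375 × 3.34/4096 V = -0.5487841797 V.
e = -0.5489863 − (-0.5487841797) = −202 µV.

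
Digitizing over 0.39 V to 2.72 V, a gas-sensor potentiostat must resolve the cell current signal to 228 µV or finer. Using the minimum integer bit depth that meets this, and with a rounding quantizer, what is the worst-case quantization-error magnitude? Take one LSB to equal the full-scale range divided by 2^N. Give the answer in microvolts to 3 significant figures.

71.1 µV

Range = 2.72 − (0.39) = 2.33 V.
Levels needed ≥ 2.33/228 µV = 10220. 2^14 = 16384 suffices, so N_min = 14.
LSB = 2.33 V / 2^14 = 142.21 µV.
Half an LSB is 71.1 µV.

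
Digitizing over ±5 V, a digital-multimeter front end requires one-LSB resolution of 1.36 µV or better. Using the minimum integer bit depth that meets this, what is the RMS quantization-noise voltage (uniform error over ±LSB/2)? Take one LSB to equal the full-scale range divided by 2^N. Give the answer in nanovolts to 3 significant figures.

Range = 5 − (-5) = 10 V.
Required number of levels: 10/1.36 µV = 7.3529e6; smallest N with 2^N ≥ that is 23.
LSB = 10 V ÷ 2^23 = 10/8388608 V = 1.1921 µV.
σ_q = LSB/√12 = 1.1921 µV/3.4641 = 344 nV.

344 nV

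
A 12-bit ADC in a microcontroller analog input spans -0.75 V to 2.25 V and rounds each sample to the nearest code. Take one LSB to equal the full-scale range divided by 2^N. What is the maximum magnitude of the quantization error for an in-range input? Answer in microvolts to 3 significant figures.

366 µV

Full-scale range = 2.25 V − (-0.75 V) = 3 V.
Step size = 3/4096 V = 0.73242 mV.
|e|_max = LSB/2 = 366 µV.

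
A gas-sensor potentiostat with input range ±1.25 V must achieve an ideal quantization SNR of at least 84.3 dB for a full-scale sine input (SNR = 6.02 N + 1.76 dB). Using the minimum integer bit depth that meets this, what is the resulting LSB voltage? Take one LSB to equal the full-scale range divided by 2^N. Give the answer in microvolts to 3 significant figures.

153 µV

Range = 1.25 − (-1.25) = 2.5 V.
N ≥ (84.3 − 1.76)/6.02 = 13.711 → N_min = 14.
Step size = 2.5/16384 V = 153 µV.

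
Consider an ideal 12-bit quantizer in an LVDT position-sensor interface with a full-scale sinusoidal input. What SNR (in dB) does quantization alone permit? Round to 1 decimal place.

74.0 dB

SNR = 6.02·12 + 1.76 = 74.00 dB.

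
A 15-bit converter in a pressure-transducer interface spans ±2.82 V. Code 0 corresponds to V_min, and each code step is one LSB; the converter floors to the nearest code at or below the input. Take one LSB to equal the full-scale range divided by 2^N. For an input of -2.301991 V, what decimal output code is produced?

Range = 2.82 − (-2.82) = 5.64 V. LSB = 5.64 V / 2^15 ≈ 172.1 µV.
code = ⌊(V_in − V_min)/LSB⌋ = ⌊(V_in − V_min) × 2^15 / range⌋
     = ⌊(-2.301991 − (-2.82)) × 32768 / 5.64⌋ = ⌊0.518009 × 32768/5.64⌋
     = ⌊3009.596⌋ = 3009.

3009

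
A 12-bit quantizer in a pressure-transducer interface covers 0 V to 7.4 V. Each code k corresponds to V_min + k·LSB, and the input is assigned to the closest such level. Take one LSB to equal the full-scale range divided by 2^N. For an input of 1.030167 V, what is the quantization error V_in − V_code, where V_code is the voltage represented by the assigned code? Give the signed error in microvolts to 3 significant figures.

Full-scale range = 7.4 V. LSB = 7.4 V / 2^12 ≈ 1.807 mV.
(1.030167 − (0)) / LSB = 1.030167 × 4096/7.4 = 570.2114. Nearest integer: k = 570.
V_code = V_min + k × range/2^12 = 0 + 570 × 7.4/4096 = 1.029785156 V.
V_in − V_code = 1.030167 − (1.029785156) = +382 µV.

+382 µV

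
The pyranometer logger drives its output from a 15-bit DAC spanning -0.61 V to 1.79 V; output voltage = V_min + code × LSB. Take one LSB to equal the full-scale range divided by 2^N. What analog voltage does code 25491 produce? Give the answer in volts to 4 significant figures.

Full-scale range = 1.79 V − (-0.61 V) = 2.4 V. LSB = 2.4 V / 2^15.
Output = V_min + (25491/32768) × range = -0.61 + 0.777924 × 2.4 V
      = -0.61 + 1.86702 = 1.25702 V.

1.257 V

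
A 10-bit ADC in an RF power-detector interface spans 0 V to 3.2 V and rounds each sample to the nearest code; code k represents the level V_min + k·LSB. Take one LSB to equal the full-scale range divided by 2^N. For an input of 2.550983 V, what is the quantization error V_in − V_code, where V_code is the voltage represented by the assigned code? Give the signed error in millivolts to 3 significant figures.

Span = 3.2 V. LSB = 3.2 V / 2^10 ≈ 3.125 mV.
(2.550983 − (0)) / LSB = 2.550983 × 1024/3.2 = 816.3146. Nearest integer: k = 816.
V_code = V_min + k × range/2^10 = 0 + 816 × 3.2/1024 = 2.550000000 V.
V_in − V_code = 2.550983 − (2.550000000) = +0.983 mV.

+0.983 mV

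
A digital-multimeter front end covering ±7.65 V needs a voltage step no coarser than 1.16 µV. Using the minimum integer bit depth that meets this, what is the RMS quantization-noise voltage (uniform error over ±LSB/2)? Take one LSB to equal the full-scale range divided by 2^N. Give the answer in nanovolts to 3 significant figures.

Range = 7.65 − (-7.65) = 15.3 V.
Required number of levels: 15.3/1.16 µV = 1.3190e7; smallest N with 2^N ≥ that is 24.
LSB = 15.3 V / 2^24 = 0.91195 µV.
RMS noise = LSB/√12 = 263 nV.

263 nV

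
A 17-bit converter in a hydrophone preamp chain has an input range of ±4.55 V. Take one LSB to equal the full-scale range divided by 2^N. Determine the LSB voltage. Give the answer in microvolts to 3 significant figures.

69.4 µV

Full-scale range = 4.55 V − (-4.55 V) = 9.1 V.
Number of codes = 2^17 = 131072.
LSB = 9.1 V ÷ 2^17 = 9.1/131072 V = 69.4 µV.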